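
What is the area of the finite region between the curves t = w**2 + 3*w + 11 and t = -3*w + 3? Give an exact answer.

Both boundary curves give t as a function of w, so integrate with respect to w. Setting them equal: w**2 + 6*w + 8 = 0, i.e. (w + 2)*(w + 4) = 0, so they meet at w = -4, -2.
For w in [-4, -2], t = w**2 + 3*w + 11 is on the left; area = ∫[-4,-2] (-(w**2 + 6*w + 8)) dw = 4/3.

4/3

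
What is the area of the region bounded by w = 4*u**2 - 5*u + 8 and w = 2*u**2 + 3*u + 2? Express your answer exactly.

Set the curves equal: 4*u**2 - 5*u + 8 = 2*u**2 + 3*u + 2, so 2*u**2 - 8*u + 6 = 0, which factors as 2*(u - 3)*(u - 1) = 0. The curves meet at u = 1, 3.
On [1, 3], w = 2*u**2 + 3*u + 2 is on top; that piece has area ∫[1,3] (-(2*u**2 - 8*u + 6)) du = 8/3.

8/3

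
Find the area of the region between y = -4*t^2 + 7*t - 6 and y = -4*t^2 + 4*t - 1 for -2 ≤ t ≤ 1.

On [-2, 1], (-4*t^2 + 7*t - 6) - (-4*t^2 + 4*t - 1) = 3*t - 5 is ≤ 0 throughout, so the area is a single integral of |3*t - 5|.
∫[-2,1] (3*t - 5) dt = -39/2; the area of that piece is 39/2.

39/2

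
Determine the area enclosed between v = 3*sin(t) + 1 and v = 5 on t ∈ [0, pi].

-6 + 4*pi

On [0, pi], (3*sin(t) + 1) - (5) = 3*sin(t) - 4 is ≤ 0 throughout, so the area is a single integral of |3*sin(t) - 4|.
∫[0,pi] (3*sin(t) - 4) dt = 6 - 4*pi; the area of that piece is -6 + 4*pi.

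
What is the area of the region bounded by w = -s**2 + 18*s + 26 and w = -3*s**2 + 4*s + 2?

1/3

Set the curves equal: -s**2 + 18*s + 26 = -3*s**2 + 4*s + 2, so 2*s**2 + 14*s + 24 = 0, which factors as 2*(s + 3)*(s + 4) = 0. The curves meet at s = -4, -3.
On [-4, -3], w = -3*s**2 + 4*s + 2 is on top; that piece has area ∫[-4,-3] (-(2*s**2 + 14*s + 24)) ds = 1/3.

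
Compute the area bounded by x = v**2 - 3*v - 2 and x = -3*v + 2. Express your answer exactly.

Both boundary curves give x as a function of v, so integrate with respect to v. Setting them equal: v**2 - 4 = 0, i.e. (v - 2)*(v + 2) = 0, so they meet at v = -2, 2.
For v in [-2, 2], x = v**2 - 3*v - 2 is on the left; area = ∫[-2,2] (-(v**2 - 4)) dv = 32/3.

32/3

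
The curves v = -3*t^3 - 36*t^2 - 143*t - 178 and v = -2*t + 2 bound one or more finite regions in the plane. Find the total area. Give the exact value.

3/2

Set the curves equal: -3*t^3 - 36*t^2 - 143*t - 178 = -2*t + 2, so -3*t^3 - 36*t^2 - 141*t - 180 = 0, which factors as -3*(t + 3)*(t + 4)*(t + 5) = 0. The curves meet at t = -5, -4, -3.
On [-5, -4], v = -2*t + 2 is on top; that piece has area ∫[-5,-4] (-(-3*t^3 - 36*t^2 - 141*t - 180)) dt = 3/4.
On [-4, -3], v = -3*t^3 - 36*t^2 - 143*t - 178 is on top; that piece has area ∫[-4,-3] (-3*t^3 - 36*t^2 - 141*t - 180) dt = 3/4.
Total enclosed area = 3/4 + 3/4 = 3/2.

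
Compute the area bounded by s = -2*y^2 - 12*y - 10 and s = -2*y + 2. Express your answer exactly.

Both boundary curves give s as a function of y, so integrate with respect to y. Setting them equal: -2*y^2 - 10*y - 12 = 0, i.e. -2*(y + 2)*(y + 3) = 0, so they meet at y = -3, -2.
For y in [-3, -2], s = -2*y^2 - 12*y - 10 is on the right; area = ∫[-3,-2] (-2*y^2 - 10*y - 12) dy = 1/3.

1/3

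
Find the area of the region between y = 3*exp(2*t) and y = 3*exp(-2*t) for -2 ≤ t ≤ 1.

-6 + 3*exp(-4)/2 + 3*exp(-2)/2 + 3*exp(2)/2 + 3*exp(4)/2

The difference (3*exp(2*t)) - (3*exp(-2*t)) = 3*exp(2*t) - 3*exp(-2*t) changes sign at t = 0 inside [-2, 1], so split the integral there.
∫[-2,0] (3*exp(2*t) - 3*exp(-2*t)) dt = -3*exp(4)/2 - 3*exp(-4)/2 + 3; the area of that piece is -3 + 3*exp(-4)/2 + 3*exp(4)/2.
∫[0,1] (3*exp(2*t) - 3*exp(-2*t)) dt = -3 + 3*exp(-2)/2 + 3*exp(2)/2.
Total area = (-3 + 3*exp(-4)/2 + 3*exp(4)/2) + (-3 + 3*exp(-2)/2 + 3*exp(2)/2) = -6 + 3*exp(-4)/2 + 3*exp(-2)/2 + 3*exp(2)/2 + 3*exp(4)/2.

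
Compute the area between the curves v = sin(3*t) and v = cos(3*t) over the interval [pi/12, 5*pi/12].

2*sqrt(2)/3

On [pi/12, 5*pi/12], (sin(3*t)) - (cos(3*t)) = sin(3*t) - cos(3*t) is ≥ 0 throughout, so the area is a single integral of |sin(3*t) - cos(3*t)|.
∫[pi/12,5*pi/12] (sin(3*t) - cos(3*t)) dt = 2*sqrt(2)/3.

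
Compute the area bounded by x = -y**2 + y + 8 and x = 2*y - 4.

343/6

Both boundary curves give x as a function of y, so integrate with respect to y. Setting them equal: -y**2 - y + 12 = 0, i.e. -(y - 3)*(y + 4) = 0, so they meet at y = -4, 3.
For y in [-4, 3], x = -y**2 + y + 8 is on the right; area = ∫[-4,3] (-y**2 - y + 12) dy = 343/6.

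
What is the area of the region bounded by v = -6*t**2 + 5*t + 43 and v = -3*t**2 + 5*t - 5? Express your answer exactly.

Set the curves equal: -6*t**2 + 5*t + 43 = -3*t**2 + 5*t - 5, so -3*t**2 + 48 = 0, which factors as -3*(t - 4)*(t + 4) = 0. The curves meet at t = -4, 4.
On [-4, 4], v = -6*t**2 + 5*t + 43 is on top; that piece has area ∫[-4,4] (-3*t**2 + 48) dt = 256.

256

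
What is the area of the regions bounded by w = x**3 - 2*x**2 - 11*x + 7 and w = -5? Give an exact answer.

937/12

Set the curves equal: x**3 - 2*x**2 - 11*x + 7 = -5, so x**3 - 2*x**2 - 11*x + 12 = 0, which factors as (x - 4)*(x - 1)*(x + 3) = 0. The curves meet at x = -3, 1, 4.
On [-3, 1], w = x**3 - 2*x**2 - 11*x + 7 is on top; that piece has area ∫[-3,1] (x**3 - 2*x**2 - 11*x + 12) dx = 160/3.
On [1, 4], w = -5 is on top; that piece has area ∫[1,4] (-(x**3 - 2*x**2 - 11*x + 12)) dx = 99/4.
Total enclosed area = 160/3 + 99/4 = 937/12.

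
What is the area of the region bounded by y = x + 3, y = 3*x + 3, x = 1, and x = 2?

3

On [1, 2], (x + 3) - (3*x + 3) = -2*x is ≤ 0 throughout, so the area is a single integral of |-2*x|.
∫[1,2] (-2*x) dx = -3; the area of that piece is 3.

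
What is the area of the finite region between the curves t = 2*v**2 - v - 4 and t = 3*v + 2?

Both boundary curves give t as a function of v, so integrate with respect to v. Setting them equal: 2*v**2 - 4*v - 6 = 0, i.e. 2*(v - 3)*(v + 1) = 0, so they meet at v = -1, 3.
For v in [-1, 3], t = 2*v**2 - v - 4 is on the left; area = ∫[-1,3] (-(2*v**2 - 4*v - 6)) dv = 64/3.

64/3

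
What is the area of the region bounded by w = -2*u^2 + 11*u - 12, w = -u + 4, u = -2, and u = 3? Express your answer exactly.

The difference (-2*u^2 + 11*u - 12) - (-u + 4) = -2*u^2 + 12*u - 16 changes sign at u = 2 inside [-2, 3], so split the integral there.
∫[-2,2] (-2*u^2 + 12*u - 16) du = -224/3; the area of that piece is 224/3.
∫[2,3] (-2*u^2 + 12*u - 16) du = 4/3.
Total area = 224/3 + 4/3 = 76.

76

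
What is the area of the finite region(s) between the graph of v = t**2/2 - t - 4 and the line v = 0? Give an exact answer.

18

The curve meets the t-axis where t**2/2 - t - 4 = 0, i.e. (t - 4)*(t + 2)/2 = 0, at t = -2, 4.
On [-2, 4] the curve lies below the axis; ∫[-2,4] (t**2/2 - t - 4) dt = -18, giving area 18.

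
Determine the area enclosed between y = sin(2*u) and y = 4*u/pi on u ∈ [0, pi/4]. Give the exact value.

1/2 - pi/8

On [0, pi/4], (sin(2*u)) - (4*u/pi) = -4*u/pi + sin(2*u) is ≥ 0 throughout, so the area is a single integral of |-4*u/pi + sin(2*u)|.
∫[0,pi/4] (-4*u/pi + sin(2*u)) du = 1/2 - pi/8.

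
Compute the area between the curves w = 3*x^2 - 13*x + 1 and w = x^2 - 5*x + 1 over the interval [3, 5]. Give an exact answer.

8

The difference (3*x^2 - 13*x + 1) - (x^2 - 5*x + 1) = 2*x^2 - 8*x changes sign at x = 4 inside [3, 5], so split the integral there.
∫[3,4] (2*x^2 - 8*x) dx = -10/3; the area of that piece is 10/3.
∫[4,5] (2*x^2 - 8*x) dx = 14/3.
Total area = 10/3 + 14/3 = 8.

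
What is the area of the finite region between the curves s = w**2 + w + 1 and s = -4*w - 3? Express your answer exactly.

9/2

Both boundary curves give s as a function of w, so integrate with respect to w. Setting them equal: w**2 + 5*w + 4 = 0, i.e. (w + 1)*(w + 4) = 0, so they meet at w = -4, -1.
For w in [-4, -1], s = w**2 + w + 1 is on the left; area = ∫[-4,-1] (-(w**2 + 5*w + 4)) dw = 9/2.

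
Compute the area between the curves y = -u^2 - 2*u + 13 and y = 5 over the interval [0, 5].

The difference (-u^2 - 2*u + 13) - (5) = -u^2 - 2*u + 8 changes sign at u = 2 inside [0, 5], so split the integral there.
∫[0,2] (-u^2 - 2*u + 8) du = 28/3.
∫[2,5] (-u^2 - 2*u + 8) du = -36; the area of that piece is 36.
Total area = 28/3 + 36 = 136/3.

136/3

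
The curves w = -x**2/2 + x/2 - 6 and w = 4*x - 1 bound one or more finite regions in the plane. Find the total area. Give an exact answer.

Set the curves equal: -x**2/2 + x/2 - 6 = 4*x - 1, so -x**2/2 - 7*x/2 - 5 = 0, which factors as -(x + 2)*(x + 5)/2 = 0. The curves meet at x = -5, -2.
On [-5, -2], w = -x**2/2 + x/2 - 6 is on top; that piece has area ∫[-5,-2] (-x**2/2 - 7*x/2 - 5) dx = 9/4.

9/4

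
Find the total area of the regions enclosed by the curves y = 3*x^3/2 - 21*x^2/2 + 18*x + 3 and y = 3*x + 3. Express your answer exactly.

Set the curves equal: 3*x^3/2 - 21*x^2/2 + 18*x + 3 = 3*x + 3, so 3*x^3/2 - 21*x^2/2 + 15*x = 0, which factors as 3*x*(x - 5)*(x - 2)/2 = 0. The curves meet at x = 0, 2, 5.
On [0, 2], y = 3*x^3/2 - 21*x^2/2 + 18*x + 3 is on top; that piece has area ∫[0,2] (3*x^3/2 - 21*x^2/2 + 15*x) dx = 8.
On [2, 5], y = 3*x + 3 is on top; that piece has area ∫[2,5] (-(3*x^3/2 - 21*x^2/2 + 15*x)) dx = 189/8.
Total enclosed area = 8 + 189/8 = 253/8.

253/8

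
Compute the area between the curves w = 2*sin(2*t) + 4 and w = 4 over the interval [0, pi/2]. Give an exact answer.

2

On [0, pi/2], (2*sin(2*t) + 4) - (4) = 2*sin(2*t) is ≥ 0 throughout, so the area is a single integral of |2*sin(2*t)|.
∫[0,pi/2] (2*sin(2*t)) dt = 2.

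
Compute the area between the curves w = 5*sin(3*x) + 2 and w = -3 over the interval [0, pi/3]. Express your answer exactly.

On [0, pi/3], (5*sin(3*x) + 2) - (-3) = 5*sin(3*x) + 5 is ≥ 0 throughout, so the area is a single integral of |5*sin(3*x) + 5|.
∫[0,pi/3] (5*sin(3*x) + 5) dx = 10/3 + 5*pi/3.

10/3 + 5*pi/3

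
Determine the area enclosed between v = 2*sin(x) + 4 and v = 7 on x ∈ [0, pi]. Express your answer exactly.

-4 + 3*pi

On [0, pi], (2*sin(x) + 4) - (7) = 2*sin(x) - 3 is ≤ 0 throughout, so the area is a single integral of |2*sin(x) - 3|.
∫[0,pi] (2*sin(x) - 3) dx = 4 - 3*pi; the area of that piece is -4 + 3*pi.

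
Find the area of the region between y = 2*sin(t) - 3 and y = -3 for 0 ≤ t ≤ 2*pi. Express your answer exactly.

The difference (2*sin(t) - 3) - (-3) = 2*sin(t) changes sign at t = pi inside [0, 2*pi], so split the integral there.
∫[0,pi] (2*sin(t)) dt = 4.
∫[pi,2*pi] (2*sin(t)) dt = -4; the area of that piece is 4.
Total area = 4 + 4 = 8.

8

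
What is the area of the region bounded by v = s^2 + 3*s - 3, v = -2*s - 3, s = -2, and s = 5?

The difference (s^2 + 3*s - 3) - (-2*s - 3) = s^2 + 5*s changes sign at s = 0 inside [-2, 5], so split the integral there.
∫[-2,0] (s^2 + 5*s) ds = -22/3; the area of that piece is 22/3.
∫[0,5] (s^2 + 5*s) ds = 625/6.
Total area = 22/3 + 625/6 = 223/2.

223/2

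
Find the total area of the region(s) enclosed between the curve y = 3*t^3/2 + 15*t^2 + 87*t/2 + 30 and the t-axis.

The curve meets the t-axis where 3*t^3/2 + 15*t^2 + 87*t/2 + 30 = 0, i.e. 3*(t + 1)*(t + 4)*(t + 5)/2 = 0, at t = -5, -4, -1.
On [-5, -4] the curve lies above the axis; ∫[-5,-4] (3*t^3/2 + 15*t^2 + 87*t/2 + 30) dt = 7/8, giving area 7/8.
On [-4, -1] the curve lies below the axis; ∫[-4,-1] (3*t^3/2 + 15*t^2 + 87*t/2 + 30) dt = -135/8, giving area 135/8.
Total area = 7/8 + 135/8 = 71/4.

71/4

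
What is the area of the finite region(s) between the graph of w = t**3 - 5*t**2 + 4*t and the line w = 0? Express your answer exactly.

The curve meets the t-axis where t**3 - 5*t**2 + 4*t = 0, i.e. t*(t - 4)*(t - 1) = 0, at t = 0, 1, 4.
On [0, 1] the curve lies above the axis; ∫[0,1] (t**3 - 5*t**2 + 4*t) dt = 7/12, giving area 7/12.
On [1, 4] the curve lies below the axis; ∫[1,4] (t**3 - 5*t**2 + 4*t) dt = -45/4, giving area 45/4.
Total area = 7/12 + 45/4 = 71/6.

71/6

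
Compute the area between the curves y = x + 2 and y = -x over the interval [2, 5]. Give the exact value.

On [2, 5], (x + 2) - (-x) = 2*x + 2 is ≥ 0 throughout, so the area is a single integral of |2*x + 2|.
∫[2,5] (2*x + 2) dx = 27.

27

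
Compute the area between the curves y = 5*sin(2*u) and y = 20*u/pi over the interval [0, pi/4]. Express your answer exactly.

5/2 - 5*pi/8

On [0, pi/4], (5*sin(2*u)) - (20*u/pi) = -20*u/pi + 5*sin(2*u) is ≥ 0 throughout, so the area is a single integral of |-20*u/pi + 5*sin(2*u)|.
∫[0,pi/4] (-20*u/pi + 5*sin(2*u)) du = 5/2 - 5*pi/8.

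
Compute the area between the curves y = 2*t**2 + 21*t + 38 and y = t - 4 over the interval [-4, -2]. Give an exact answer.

8

The difference (2*t**2 + 21*t + 38) - (t - 4) = 2*t**2 + 20*t + 42 changes sign at t = -3 inside [-4, -2], so split the integral there.
∫[-4,-3] (2*t**2 + 20*t + 42) dt = -10/3; the area of that piece is 10/3.
∫[-3,-2] (2*t**2 + 20*t + 42) dt = 14/3.
Total area = 10/3 + 14/3 = 8.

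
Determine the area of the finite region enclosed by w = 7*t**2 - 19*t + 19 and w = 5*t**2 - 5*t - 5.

Set the curves equal: 7*t**2 - 19*t + 19 = 5*t**2 - 5*t - 5, so 2*t**2 - 14*t + 24 = 0, which factors as 2*(t - 4)*(t - 3) = 0. The curves meet at t = 3, 4.
On [3, 4], w = 5*t**2 - 5*t - 5 is on top; that piece has area ∫[3,4] (-(2*t**2 - 14*t + 24)) dt = 1/3.

1/3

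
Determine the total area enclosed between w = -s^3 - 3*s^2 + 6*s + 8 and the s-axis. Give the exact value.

81/2

The curve meets the s-axis where -s^3 - 3*s^2 + 6*s + 8 = 0, i.e. -(s - 2)*(s + 1)*(s + 4) = 0, at s = -4, -1, 2.
On [-4, -1] the curve lies below the axis; ∫[-4,-1] (-s^3 - 3*s^2 + 6*s + 8) ds = -81/4, giving area 81/4.
On [-1, 2] the curve lies above the axis; ∫[-1,2] (-s^3 - 3*s^2 + 6*s + 8) ds = 81/4, giving area 81/4.
Total area = 81/4 + 81/4 = 81/2.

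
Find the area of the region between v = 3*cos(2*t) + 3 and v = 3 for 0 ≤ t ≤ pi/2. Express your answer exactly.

3

The difference (3*cos(2*t) + 3) - (3) = 3*cos(2*t) changes sign at t = pi/4 inside [0, pi/2], so split the integral there.
∫[0,pi/4] (3*cos(2*t)) dt = 3/2.
∫[pi/4,pi/2] (3*cos(2*t)) dt = -3/2; the area of that piece is 3/2.
Total area = 3/2 + 3/2 = 3.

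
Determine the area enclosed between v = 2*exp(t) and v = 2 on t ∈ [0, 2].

On [0, 2], (2*exp(t)) - (2) = 2*exp(t) - 2 is ≥ 0 throughout, so the area is a single integral of |2*exp(t) - 2|.
∫[0,2] (2*exp(t) - 2) dt = -6 + 2*exp(2).

-6 + 2*exp(2)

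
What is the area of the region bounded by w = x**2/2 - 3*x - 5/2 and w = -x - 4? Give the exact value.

Set the curves equal: x**2/2 - 3*x - 5/2 = -x - 4, so x**2/2 - 2*x + 3/2 = 0, which factors as (x - 3)*(x - 1)/2 = 0. The curves meet at x = 1, 3.
On [1, 3], w = -x - 4 is on top; that piece has area ∫[1,3] (-(x**2/2 - 2*x + 3/2)) dx = 2/3.

2/3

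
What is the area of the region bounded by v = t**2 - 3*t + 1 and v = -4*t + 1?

Set the curves equal: t**2 - 3*t + 1 = -4*t + 1, so t**2 + t = 0, which factors as t*(t + 1) = 0. The curves meet at t = -1, 0.
On [-1, 0], v = -4*t + 1 is on top; that piece has area ∫[-1,0] (-(t**2 + t)) dt = 1/6.

1/6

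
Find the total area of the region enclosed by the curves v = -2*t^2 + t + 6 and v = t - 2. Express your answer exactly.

Set the curves equal: -2*t^2 + t + 6 = t - 2, so -2*t^2 + 8 = 0, which factors as -2*(t - 2)*(t + 2) = 0. The curves meet at t = -2, 2.
On [-2, 2], v = -2*t^2 + t + 6 is on top; that piece has area ∫[-2,2] (-2*t^2 + 8) dt = 64/3.

64/3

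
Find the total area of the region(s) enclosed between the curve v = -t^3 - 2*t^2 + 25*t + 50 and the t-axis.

The curve meets the t-axis where -t^3 - 2*t^2 + 25*t + 50 = 0, i.e. -(t - 5)*(t + 2)*(t + 5) = 0, at t = -5, -2, 5.
On [-5, -2] the curve lies below the axis; ∫[-5,-2] (-t^3 - 2*t^2 + 25*t + 50) dt = -153/4, giving area 153/4.
On [-2, 5] the curve lies above the axis; ∫[-2,5] (-t^3 - 2*t^2 + 25*t + 50) dt = 4459/12, giving area 4459/12.
Total area = 153/4 + 4459/12 = 2459/6.

2459/6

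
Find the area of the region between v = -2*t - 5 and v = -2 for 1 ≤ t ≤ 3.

On [1, 3], (-2*t - 5) - (-2) = -2*t - 3 is ≤ 0 throughout, so the area is a single integral of |-2*t - 3|.
∫[1,3] (-2*t - 3) dt = -14; the area of that piece is 14.

14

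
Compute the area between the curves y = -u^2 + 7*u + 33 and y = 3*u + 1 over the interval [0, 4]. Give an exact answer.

416/3

On [0, 4], (-u^2 + 7*u + 33) - (3*u + 1) = -u^2 + 4*u + 32 is ≥ 0 throughout, so the area is a single integral of |-u^2 + 4*u + 32|.
∫[0,4] (-u^2 + 4*u + 32) du = 416/3.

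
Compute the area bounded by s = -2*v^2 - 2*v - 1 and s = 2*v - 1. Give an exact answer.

Both boundary curves give s as a function of v, so integrate with respect to v. Setting them equal: -2*v^2 - 4*v = 0, i.e. -2*v*(v + 2) = 0, so they meet at v = -2, 0.
For v in [-2, 0], s = -2*v^2 - 2*v - 1 is on the right; area = ∫[-2,0] (-2*v^2 - 4*v) dv = 8/3.

8/3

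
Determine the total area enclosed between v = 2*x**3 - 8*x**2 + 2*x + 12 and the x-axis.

71/3

The curve meets the x-axis where 2*x**3 - 8*x**2 + 2*x + 12 = 0, i.e. 2*(x - 3)*(x - 2)*(x + 1) = 0, at x = -1, 2, 3.
On [-1, 2] the curve lies above the axis; ∫[-1,2] (2*x**3 - 8*x**2 + 2*x + 12) dx = 45/2, giving area 45/2.
On [2, 3] the curve lies below the axis; ∫[2,3] (2*x**3 - 8*x**2 + 2*x + 12) dx = -7/6, giving area 7/6.
Total area = 45/2 + 7/6 = 71/3.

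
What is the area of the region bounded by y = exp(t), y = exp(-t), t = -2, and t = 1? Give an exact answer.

The difference (exp(t)) - (exp(-t)) = exp(t) - exp(-t) changes sign at t = 0 inside [-2, 1], so split the integral there.
∫[-2,0] (exp(t) - exp(-t)) dt = -exp(2) - exp(-2) + 2; the area of that piece is -2 + exp(-2) + exp(2).
∫[0,1] (exp(t) - exp(-t)) dt = -2 + exp(-1) + exp(1).
Total area = (-2 + exp(-2) + exp(2)) + (-2 + exp(-1) + exp(1)) = -4 + exp(-2) + exp(-1) + exp(1) + exp(2).

-4 + exp(-2) + exp(-1) + exp(1) + exp(2)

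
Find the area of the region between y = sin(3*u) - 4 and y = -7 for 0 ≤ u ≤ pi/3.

On [0, pi/3], (sin(3*u) - 4) - (-7) = sin(3*u) + 3 is ≥ 0 throughout, so the area is a single integral of |sin(3*u) + 3|.
∫[0,pi/3] (sin(3*u) + 3) du = 2/3 + pi.

2/3 + pi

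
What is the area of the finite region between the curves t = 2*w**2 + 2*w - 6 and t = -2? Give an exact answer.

Both boundary curves give t as a function of w, so integrate with respect to w. Setting them equal: 2*w**2 + 2*w - 4 = 0, i.e. 2*(w - 1)*(w + 2) = 0, so they meet at w = -2, 1.
For w in [-2, 1], t = 2*w**2 + 2*w - 6 is on the left; area = ∫[-2,1] (-(2*w**2 + 2*w - 4)) dw = 9.

9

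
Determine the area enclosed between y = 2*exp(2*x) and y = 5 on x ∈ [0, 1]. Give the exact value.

-9 - 11*log(2)/2 + log(10)/2 + 9*log(5)/2 + exp(2)

The difference (2*exp(2*x)) - (5) = 2*exp(2*x) - 5 changes sign at x = -log(2)/2 + log(5)/2 inside [0, 1], so split the integral there.
∫[0,-log(2)/2 + log(5)/2] (2*exp(2*x) - 5) dx = log(4*sqrt(10)/125) + 3/2; the area of that piece is -3/2 + log(25*sqrt(10)/8).
∫[-log(2)/2 + log(5)/2,1] (2*exp(2*x) - 5) dx = -15/2 - 5*log(2)/2 + 5*log(5)/2 + exp(2).
Total area = (-3/2 + log(25*sqrt(10)/8)) + (-15/2 - 5*log(2)/2 + 5*log(5)/2 + exp(2)) = -9 - 11*log(2)/2 + log(10)/2 + 9*log(5)/2 + exp(2).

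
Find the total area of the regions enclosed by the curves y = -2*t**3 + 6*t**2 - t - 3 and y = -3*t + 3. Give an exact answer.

16

Set the curves equal: -2*t**3 + 6*t**2 - t - 3 = -3*t + 3, so -2*t**3 + 6*t**2 + 2*t - 6 = 0, which factors as -2*(t - 3)*(t - 1)*(t + 1) = 0. The curves meet at t = -1, 1, 3.
On [-1, 1], y = -3*t + 3 is on top; that piece has area ∫[-1,1] (-(-2*t**3 + 6*t**2 + 2*t - 6)) dt = 8.
On [1, 3], y = -2*t**3 + 6*t**2 - t - 3 is on top; that piece has area ∫[1,3] (-2*t**3 + 6*t**2 + 2*t - 6) dt = 8.
Total enclosed area = 8 + 8 = 16.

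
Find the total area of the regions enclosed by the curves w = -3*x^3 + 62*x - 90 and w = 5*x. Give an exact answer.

1551/2

Set the curves equal: -3*x^3 + 62*x - 90 = 5*x, so -3*x^3 + 57*x - 90 = 0, which factors as -3*(x - 3)*(x - 2)*(x + 5) = 0. The curves meet at x = -5, 2, 3.
On [-5, 2], w = 5*x is on top; that piece has area ∫[-5,2] (-(-3*x^3 + 57*x - 90)) dx = 3087/4.
On [2, 3], w = -3*x^3 + 62*x - 90 is on top; that piece has area ∫[2,3] (-3*x^3 + 57*x - 90) dx = 15/4.
Total enclosed area = 3087/4 + 15/4 = 1551/2.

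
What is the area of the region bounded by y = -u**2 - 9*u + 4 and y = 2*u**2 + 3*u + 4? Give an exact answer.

32

Set the curves equal: -u**2 - 9*u + 4 = 2*u**2 + 3*u + 4, so -3*u**2 - 12*u = 0, which factors as -3*u*(u + 4) = 0. The curves meet at u = -4, 0.
On [-4, 0], y = -u**2 - 9*u + 4 is on top; that piece has area ∫[-4,0] (-3*u**2 - 12*u) du = 32.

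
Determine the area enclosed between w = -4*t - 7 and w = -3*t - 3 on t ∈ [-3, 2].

35/2

On [-3, 2], (-4*t - 7) - (-3*t - 3) = -t - 4 is ≤ 0 throughout, so the area is a single integral of |-t - 4|.
∫[-3,2] (-t - 4) dt = -35/2; the area of that piece is 35/2.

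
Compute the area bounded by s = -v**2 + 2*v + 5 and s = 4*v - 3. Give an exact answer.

36

Both boundary curves give s as a function of v, so integrate with respect to v. Setting them equal: -v**2 - 2*v + 8 = 0, i.e. -(v - 2)*(v + 4) = 0, so they meet at v = -4, 2.
For v in [-4, 2], s = -v**2 + 2*v + 5 is on the right; area = ∫[-4,2] (-v**2 - 2*v + 8) dv = 36.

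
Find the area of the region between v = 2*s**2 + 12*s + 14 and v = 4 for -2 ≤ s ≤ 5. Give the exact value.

The difference (2*s**2 + 12*s + 14) - (4) = 2*s**2 + 12*s + 10 changes sign at s = -1 inside [-2, 5], so split the integral there.
∫[-2,-1] (2*s**2 + 12*s + 10) ds = -10/3; the area of that piece is 10/3.
∫[-1,5] (2*s**2 + 12*s + 10) ds = 288.
Total area = 10/3 + 288 = 874/3.

874/3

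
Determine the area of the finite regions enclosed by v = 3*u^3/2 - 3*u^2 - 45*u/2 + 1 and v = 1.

863/4

Set the curves equal: 3*u^3/2 - 3*u^2 - 45*u/2 + 1 = 1, so 3*u^3/2 - 3*u^2 - 45*u/2 = 0, which factors as 3*u*(u - 5)*(u + 3)/2 = 0. The curves meet at u = -3, 0, 5.
On [-3, 0], v = 3*u^3/2 - 3*u^2 - 45*u/2 + 1 is on top; that piece has area ∫[-3,0] (3*u^3/2 - 3*u^2 - 45*u/2) du = 351/8.
On [0, 5], v = 1 is on top; that piece has area ∫[0,5] (-(3*u^3/2 - 3*u^2 - 45*u/2)) du = 1375/8.
Total enclosed area = 351/8 + 1375/8 = 863/4.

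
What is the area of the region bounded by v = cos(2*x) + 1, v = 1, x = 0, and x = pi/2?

1

The difference (cos(2*x) + 1) - (1) = cos(2*x) changes sign at x = pi/4 inside [0, pi/2], so split the integral there.
∫[0,pi/4] (cos(2*x)) dx = 1/2.
∫[pi/4,pi/2] (cos(2*x)) dx = -1/2; the area of that piece is 1/2.
Total area = 1/2 + 1/2 = 1.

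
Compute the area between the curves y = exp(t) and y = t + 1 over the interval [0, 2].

-5 + exp(2)

On [0, 2], (exp(t)) - (t + 1) = -t + exp(t) - 1 is ≥ 0 throughout, so the area is a single integral of |-t + exp(t) - 1|.
∫[0,2] (-t + exp(t) - 1) dt = -5 + exp(2).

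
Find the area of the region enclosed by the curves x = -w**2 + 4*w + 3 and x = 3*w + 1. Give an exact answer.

9/2

Both boundary curves give x as a function of w, so integrate with respect to w. Setting them equal: -w**2 + w + 2 = 0, i.e. -(w - 2)*(w + 1) = 0, so they meet at w = -1, 2.
For w in [-1, 2], x = -w**2 + 4*w + 3 is on the right; area = ∫[-1,2] (-w**2 + w + 2) dw = 9/2.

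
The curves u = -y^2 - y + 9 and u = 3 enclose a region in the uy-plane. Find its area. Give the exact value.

Both boundary curves give u as a function of y, so integrate with respect to y. Setting them equal: -y^2 - y + 6 = 0, i.e. -(y - 2)*(y + 3) = 0, so they meet at y = -3, 2.
For y in [-3, 2], u = -y^2 - y + 9 is on the right; area = ∫[-3,2] (-y^2 - y + 6) dy = 125/6.

125/6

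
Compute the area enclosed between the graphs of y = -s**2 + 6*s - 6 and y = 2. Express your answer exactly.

4/3

Set the curves equal: -s**2 + 6*s - 6 = 2, so -s**2 + 6*s - 8 = 0, which factors as -(s - 4)*(s - 2) = 0. The curves meet at s = 2, 4.
On [2, 4], y = -s**2 + 6*s - 6 is on top; that piece has area ∫[2,4] (-s**2 + 6*s - 8) ds = 4/3.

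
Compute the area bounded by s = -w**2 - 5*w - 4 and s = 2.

Both boundary curves give s as a function of w, so integrate with respect to w. Setting them equal: -w**2 - 5*w - 6 = 0, i.e. -(w + 2)*(w + 3) = 0, so they meet at w = -3, -2.
For w in [-3, -2], s = -w**2 - 5*w - 4 is on the right; area = ∫[-3,-2] (-w**2 - 5*w - 6) dw = 1/6.

1/6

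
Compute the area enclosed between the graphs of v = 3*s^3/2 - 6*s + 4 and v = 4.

12

Set the curves equal: 3*s^3/2 - 6*s + 4 = 4, so 3*s^3/2 - 6*s = 0, which factors as 3*s*(s - 2)*(s + 2)/2 = 0. The curves meet at s = -2, 0, 2.
On [-2, 0], v = 3*s^3/2 - 6*s + 4 is on top; that piece has area ∫[-2,0] (3*s^3/2 - 6*s) ds = 6.
On [0, 2], v = 4 is on top; that piece has area ∫[0,2] (-(3*s^3/2 - 6*s)) ds = 6.
Total enclosed area = 6 + 6 = 12.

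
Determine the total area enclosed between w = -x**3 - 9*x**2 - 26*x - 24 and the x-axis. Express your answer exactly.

The curve meets the x-axis where -x**3 - 9*x**2 - 26*x - 24 = 0, i.e. -(x + 2)*(x + 3)*(x + 4) = 0, at x = -4, -3, -2.
On [-4, -3] the curve lies below the axis; ∫[-4,-3] (-x**3 - 9*x**2 - 26*x - 24) dx = -1/4, giving area 1/4.
On [-3, -2] the curve lies above the axis; ∫[-3,-2] (-x**3 - 9*x**2 - 26*x - 24) dx = 1/4, giving area 1/4.
Total area = 1/4 + 1/4 = 1/2.

1/2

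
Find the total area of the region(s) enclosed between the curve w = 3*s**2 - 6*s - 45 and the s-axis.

256

The curve meets the s-axis where 3*s**2 - 6*s - 45 = 0, i.e. 3*(s - 5)*(s + 3) = 0, at s = -3, 5.
On [-3, 5] the curve lies below the axis; ∫[-3,5] (3*s**2 - 6*s - 45) ds = -256, giving area 256.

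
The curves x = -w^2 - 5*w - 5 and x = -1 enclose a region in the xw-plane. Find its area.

9/2

Both boundary curves give x as a function of w, so integrate with respect to w. Setting them equal: -w^2 - 5*w - 4 = 0, i.e. -(w + 1)*(w + 4) = 0, so they meet at w = -4, -1.
For w in [-4, -1], x = -w^2 - 5*w - 5 is on the right; area = ∫[-4,-1] (-w^2 - 5*w - 4) dw = 9/2.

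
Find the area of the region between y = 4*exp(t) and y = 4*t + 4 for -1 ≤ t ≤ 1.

-8 - 4*exp(-1) + 4*exp(1)

On [-1, 1], (4*exp(t)) - (4*t + 4) = -4*t + 4*exp(t) - 4 is ≥ 0 throughout, so the area is a single integral of |-4*t + 4*exp(t) - 4|.
∫[-1,1] (-4*t + 4*exp(t) - 4) dt = -8 - 4*exp(-1) + 4*exp(1).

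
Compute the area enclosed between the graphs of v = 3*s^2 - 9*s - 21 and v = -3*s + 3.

108

Set the curves equal: 3*s^2 - 9*s - 21 = -3*s + 3, so 3*s^2 - 6*s - 24 = 0, which factors as 3*(s - 4)*(s + 2) = 0. The curves meet at s = -2, 4.
On [-2, 4], v = -3*s + 3 is on top; that piece has area ∫[-2,4] (-(3*s^2 - 6*s - 24)) ds = 108.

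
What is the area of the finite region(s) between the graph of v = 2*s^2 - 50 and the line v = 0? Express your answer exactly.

1000/3

The curve meets the s-axis where 2*s^2 - 50 = 0, i.e. 2*(s - 5)*(s + 5) = 0, at s = -5, 5.
On [-5, 5] the curve lies below the axis; ∫[-5,5] (2*s^2 - 50) ds = -1000/3, giving area 1000/3.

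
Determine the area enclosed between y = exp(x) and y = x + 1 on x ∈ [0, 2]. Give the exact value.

On [0, 2], (exp(x)) - (x + 1) = -x + exp(x) - 1 is ≥ 0 throughout, so the area is a single integral of |-x + exp(x) - 1|.
∫[0,2] (-x + exp(x) - 1) dx = -5 + exp(2).

-5 + exp(2)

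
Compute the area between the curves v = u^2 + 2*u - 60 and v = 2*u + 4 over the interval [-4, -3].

155/3

On [-4, -3], (u^2 + 2*u - 60) - (2*u + 4) = u^2 - 64 is ≤ 0 throughout, so the area is a single integral of |u^2 - 64|.
∫[-4,-3] (u^2 - 64) du = -155/3; the area of that piece is 155/3.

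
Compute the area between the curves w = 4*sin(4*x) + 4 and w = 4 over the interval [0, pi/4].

2

On [0, pi/4], (4*sin(4*x) + 4) - (4) = 4*sin(4*x) is ≥ 0 throughout, so the area is a single integral of |4*sin(4*x)|.
∫[0,pi/4] (4*sin(4*x)) dx = 2.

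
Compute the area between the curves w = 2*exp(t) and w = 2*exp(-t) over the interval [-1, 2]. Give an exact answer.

The difference (2*exp(t)) - (2*exp(-t)) = 2*exp(t) - 2*exp(-t) changes sign at t = 0 inside [-1, 2], so split the integral there.
∫[-1,0] (2*exp(t) - 2*exp(-t)) dt = -2*exp(1) - 2*exp(-1) + 4; the area of that piece is -4 + 2*exp(-1) + 2*exp(1).
∫[0,2] (2*exp(t) - 2*exp(-t)) dt = -4 + 2*exp(-2) + 2*exp(2).
Total area = (-4 + 2*exp(-1) + 2*exp(1)) + (-4 + 2*exp(-2) + 2*exp(2)) = -8 + 2*exp(-2) + 2*exp(-1) + 2*exp(1) + 2*exp(2).

-8 + 2*exp(-2) + 2*exp(-1) + 2*exp(1) + 2*exp(2)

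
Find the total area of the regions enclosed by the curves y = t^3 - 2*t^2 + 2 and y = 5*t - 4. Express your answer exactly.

253/12

Set the curves equal: t^3 - 2*t^2 + 2 = 5*t - 4, so t^3 - 2*t^2 - 5*t + 6 = 0, which factors as (t - 3)*(t - 1)*(t + 2) = 0. The curves meet at t = -2, 1, 3.
On [-2, 1], y = t^3 - 2*t^2 + 2 is on top; that piece has area ∫[-2,1] (t^3 - 2*t^2 - 5*t + 6) dt = 63/4.
On [1, 3], y = 5*t - 4 is on top; that piece has area ∫[1,3] (-(t^3 - 2*t^2 - 5*t + 6)) dt = 16/3.
Total enclosed area = 63/4 + 16/3 = 253/12.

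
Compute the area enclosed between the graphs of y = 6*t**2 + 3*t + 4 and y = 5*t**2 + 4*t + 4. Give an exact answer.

Set the curves equal: 6*t**2 + 3*t + 4 = 5*t**2 + 4*t + 4, so t**2 - t = 0, which factors as t*(t - 1) = 0. The curves meet at t = 0, 1.
On [0, 1], y = 5*t**2 + 4*t + 4 is on top; that piece has area ∫[0,1] (-(t**2 - t)) dt = 1/6.

1/6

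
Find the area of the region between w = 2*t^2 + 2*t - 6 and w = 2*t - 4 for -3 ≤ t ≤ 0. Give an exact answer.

The difference (2*t^2 + 2*t - 6) - (2*t - 4) = 2*t^2 - 2 changes sign at t = -1 inside [-3, 0], so split the integral there.
∫[-3,-1] (2*t^2 - 2) dt = 40/3.
∫[-1,0] (2*t^2 - 2) dt = -4/3; the area of that piece is 4/3.
Total area = 40/3 + 4/3 = 44/3.

44/3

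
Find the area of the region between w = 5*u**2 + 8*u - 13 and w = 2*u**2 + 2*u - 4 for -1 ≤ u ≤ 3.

The difference (5*u**2 + 8*u - 13) - (2*u**2 + 2*u - 4) = 3*u**2 + 6*u - 9 changes sign at u = 1 inside [-1, 3], so split the integral there.
∫[-1,1] (3*u**2 + 6*u - 9) du = -16; the area of that piece is 16.
∫[1,3] (3*u**2 + 6*u - 9) du = 32.
Total area = 16 + 32 = 48.

48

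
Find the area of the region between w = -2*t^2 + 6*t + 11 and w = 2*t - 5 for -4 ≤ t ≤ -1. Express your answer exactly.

The difference (-2*t^2 + 6*t + 11) - (2*t - 5) = -2*t^2 + 4*t + 16 changes sign at t = -2 inside [-4, -1], so split the integral there.
∫[-4,-2] (-2*t^2 + 4*t + 16) dt = -88/3; the area of that piece is 88/3.
∫[-2,-1] (-2*t^2 + 4*t + 16) dt = 16/3.
Total area = 88/3 + 16/3 = 104/3.

104/3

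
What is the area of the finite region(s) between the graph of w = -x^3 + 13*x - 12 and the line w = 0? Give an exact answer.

407/4

The curve meets the x-axis where -x^3 + 13*x - 12 = 0, i.e. -(x - 3)*(x - 1)*(x + 4) = 0, at x = -4, 1, 3.
On [-4, 1] the curve lies below the axis; ∫[-4,1] (-x^3 + 13*x - 12) dx = -375/4, giving area 375/4.
On [1, 3] the curve lies above the axis; ∫[1,3] (-x^3 + 13*x - 12) dx = 8, giving area 8.
Total area = 375/4 + 8 = 407/4.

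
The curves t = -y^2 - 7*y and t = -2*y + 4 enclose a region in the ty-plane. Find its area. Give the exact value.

Both boundary curves give t as a function of y, so integrate with respect to y. Setting them equal: -y^2 - 5*y - 4 = 0, i.e. -(y + 1)*(y + 4) = 0, so they meet at y = -4, -1.
For y in [-4, -1], t = -y^2 - 7*y is on the right; area = ∫[-4,-1] (-y^2 - 5*y - 4) dy = 9/2.

9/2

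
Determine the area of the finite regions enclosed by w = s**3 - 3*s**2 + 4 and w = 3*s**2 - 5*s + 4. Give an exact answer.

131/4

Set the curves equal: s**3 - 3*s**2 + 4 = 3*s**2 - 5*s + 4, so s**3 - 6*s**2 + 5*s = 0, which factors as s*(s - 5)*(s - 1) = 0. The curves meet at s = 0, 1, 5.
On [0, 1], w = s**3 - 3*s**2 + 4 is on top; that piece has area ∫[0,1] (s**3 - 6*s**2 + 5*s) ds = 3/4.
On [1, 5], w = 3*s**2 - 5*s + 4 is on top; that piece has area ∫[1,5] (-(s**3 - 6*s**2 + 5*s)) ds = 32.
Total enclosed area = 3/4 + 32 = 131/4.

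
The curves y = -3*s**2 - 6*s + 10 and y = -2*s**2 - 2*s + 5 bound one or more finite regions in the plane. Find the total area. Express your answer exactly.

36

Set the curves equal: -3*s**2 - 6*s + 10 = -2*s**2 - 2*s + 5, so -s**2 - 4*s + 5 = 0, which factors as -(s - 1)*(s + 5) = 0. The curves meet at s = -5, 1.
On [-5, 1], y = -3*s**2 - 6*s + 10 is on top; that piece has area ∫[-5,1] (-s**2 - 4*s + 5) ds = 36.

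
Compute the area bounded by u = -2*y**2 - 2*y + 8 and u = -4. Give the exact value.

Both boundary curves give u as a function of y, so integrate with respect to y. Setting them equal: -2*y**2 - 2*y + 12 = 0, i.e. -2*(y - 2)*(y + 3) = 0, so they meet at y = -3, 2.
For y in [-3, 2], u = -2*y**2 - 2*y + 8 is on the right; area = ∫[-3,2] (-2*y**2 - 2*y + 12) dy = 125/3.

125/3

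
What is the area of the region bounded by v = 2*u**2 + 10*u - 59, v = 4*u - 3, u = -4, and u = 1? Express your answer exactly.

845/3

On [-4, 1], (2*u**2 + 10*u - 59) - (4*u - 3) = 2*u**2 + 6*u - 56 is ≤ 0 throughout, so the area is a single integral of |2*u**2 + 6*u - 56|.
∫[-4,1] (2*u**2 + 6*u - 56) du = -845/3; the area of that piece is 845/3.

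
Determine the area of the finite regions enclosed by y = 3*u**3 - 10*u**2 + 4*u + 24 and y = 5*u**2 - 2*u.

Set the curves equal: 3*u**3 - 10*u**2 + 4*u + 24 = 5*u**2 - 2*u, so 3*u**3 - 15*u**2 + 6*u + 24 = 0, which factors as 3*(u - 4)*(u - 2)*(u + 1) = 0. The curves meet at u = -1, 2, 4.
On [-1, 2], y = 3*u**3 - 10*u**2 + 4*u + 24 is on top; that piece has area ∫[-1,2] (3*u**3 - 15*u**2 + 6*u + 24) du = 189/4.
On [2, 4], y = 5*u**2 - 2*u is on top; that piece has area ∫[2,4] (-(3*u**3 - 15*u**2 + 6*u + 24)) du = 16.
Total enclosed area = 189/4 + 16 = 253/4.

253/4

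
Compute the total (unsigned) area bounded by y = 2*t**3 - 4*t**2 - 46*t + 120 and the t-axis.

5137/6

The curve meets the t-axis where 2*t**3 - 4*t**2 - 46*t + 120 = 0, i.e. 2*(t - 4)*(t - 3)*(t + 5) = 0, at t = -5, 3, 4.
On [-5, 3] the curve lies above the axis; ∫[-5,3] (2*t**3 - 4*t**2 - 46*t + 120) dt = 2560/3, giving area 2560/3.
On [3, 4] the curve lies below the axis; ∫[3,4] (2*t**3 - 4*t**2 - 46*t + 120) dt = -17/6, giving area 17/6.
Total area = 2560/3 + 17/6 = 5137/6.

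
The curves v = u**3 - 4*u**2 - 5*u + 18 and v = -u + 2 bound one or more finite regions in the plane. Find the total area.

Set the curves equal: u**3 - 4*u**2 - 5*u + 18 = -u + 2, so u**3 - 4*u**2 - 4*u + 16 = 0, which factors as (u - 4)*(u - 2)*(u + 2) = 0. The curves meet at u = -2, 2, 4.
On [-2, 2], v = u**3 - 4*u**2 - 5*u + 18 is on top; that piece has area ∫[-2,2] (u**3 - 4*u**2 - 4*u + 16) du = 128/3.
On [2, 4], v = -u + 2 is on top; that piece has area ∫[2,4] (-(u**3 - 4*u**2 - 4*u + 16)) du = 20/3.
Total enclosed area = 128/3 + 20/3 = 148/3.

148/3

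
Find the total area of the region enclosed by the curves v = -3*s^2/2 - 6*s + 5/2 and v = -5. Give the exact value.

Set the curves equal: -3*s^2/2 - 6*s + 5/2 = -5, so -3*s^2/2 - 6*s + 15/2 = 0, which factors as -3*(s - 1)*(s + 5)/2 = 0. The curves meet at s = -5, 1.
On [-5, 1], v = -3*s^2/2 - 6*s + 5/2 is on top; that piece has area ∫[-5,1] (-3*s^2/2 - 6*s + 15/2) ds = 54.

54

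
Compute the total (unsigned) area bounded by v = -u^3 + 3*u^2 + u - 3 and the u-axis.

8

The curve meets the u-axis where -u^3 + 3*u^2 + u - 3 = 0, i.e. -(u - 3)*(u - 1)*(u + 1) = 0, at u = -1, 1, 3.
On [-1, 1] the curve lies below the axis; ∫[-1,1] (-u^3 + 3*u^2 + u - 3) du = -4, giving area 4.
On [1, 3] the curve lies above the axis; ∫[1,3] (-u^3 + 3*u^2 + u - 3) du = 4, giving area 4.
Total area = 4 + 4 = 8.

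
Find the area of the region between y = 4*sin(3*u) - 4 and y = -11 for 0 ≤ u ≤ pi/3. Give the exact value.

On [0, pi/3], (4*sin(3*u) - 4) - (-11) = 4*sin(3*u) + 7 is ≥ 0 throughout, so the area is a single integral of |4*sin(3*u) + 7|.
∫[0,pi/3] (4*sin(3*u) + 7) du = 8/3 + 7*pi/3.

8/3 + 7*pi/3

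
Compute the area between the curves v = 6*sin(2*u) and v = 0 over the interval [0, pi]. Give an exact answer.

12

The difference (6*sin(2*u)) - (0) = 6*sin(2*u) changes sign at u = pi/2 inside [0, pi], so split the integral there.
∫[0,pi/2] (6*sin(2*u)) du = 6.
∫[pi/2,pi] (6*sin(2*u)) du = -6; the area of that piece is 6.
Total area = 6 + 6 = 12.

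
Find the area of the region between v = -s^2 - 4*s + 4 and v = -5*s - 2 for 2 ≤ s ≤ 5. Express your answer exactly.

The difference (-s^2 - 4*s + 4) - (-5*s - 2) = -s^2 + s + 6 changes sign at s = 3 inside [2, 5], so split the integral there.
∫[2,3] (-s^2 + s + 6) ds = 13/6.
∫[3,5] (-s^2 + s + 6) ds = -38/3; the area of that piece is 38/3.
Total area = 13/6 + 38/3 = 89/6.

89/6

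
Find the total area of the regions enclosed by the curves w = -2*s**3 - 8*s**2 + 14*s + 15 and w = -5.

Set the curves equal: -2*s**3 - 8*s**2 + 14*s + 15 = -5, so -2*s**3 - 8*s**2 + 14*s + 20 = 0, which factors as -2*(s - 2)*(s + 1)*(s + 5) = 0. The curves meet at s = -5, -1, 2.
On [-5, -1], w = -5 is on top; that piece has area ∫[-5,-1] (-(-2*s**3 - 8*s**2 + 14*s + 20)) ds = 320/3.
On [-1, 2], w = -2*s**3 - 8*s**2 + 14*s + 15 is on top; that piece has area ∫[-1,2] (-2*s**3 - 8*s**2 + 14*s + 20) ds = 99/2.
Total enclosed area = 320/3 + 99/2 = 937/6.

937/6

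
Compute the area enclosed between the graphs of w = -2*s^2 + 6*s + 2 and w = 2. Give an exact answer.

9

Set the curves equal: -2*s^2 + 6*s + 2 = 2, so -2*s^2 + 6*s = 0, which factors as -2*s*(s - 3) = 0. The curves meet at s = 0, 3.
On [0, 3], w = -2*s^2 + 6*s + 2 is on top; that piece has area ∫[0,3] (-2*s^2 + 6*s) ds = 9.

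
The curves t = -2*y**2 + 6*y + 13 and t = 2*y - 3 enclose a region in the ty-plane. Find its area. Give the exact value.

Both boundary curves give t as a function of y, so integrate with respect to y. Setting them equal: -2*y**2 + 4*y + 16 = 0, i.e. -2*(y - 4)*(y + 2) = 0, so they meet at y = -2, 4.
For y in [-2, 4], t = -2*y**2 + 6*y + 13 is on the right; area = ∫[-2,4] (-2*y**2 + 4*y + 16) dy = 72.

72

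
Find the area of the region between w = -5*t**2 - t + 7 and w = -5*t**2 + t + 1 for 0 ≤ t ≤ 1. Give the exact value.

5

On [0, 1], (-5*t**2 - t + 7) - (-5*t**2 + t + 1) = -2*t + 6 is ≥ 0 throughout, so the area is a single integral of |-2*t + 6|.
∫[0,1] (-2*t + 6) dt = 5.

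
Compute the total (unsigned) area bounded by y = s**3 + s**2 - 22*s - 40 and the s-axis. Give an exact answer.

3901/12

The curve meets the s-axis where s**3 + s**2 - 22*s - 40 = 0, i.e. (s - 5)*(s + 2)*(s + 4) = 0, at s = -4, -2, 5.
On [-4, -2] the curve lies above the axis; ∫[-4,-2] (s**3 + s**2 - 22*s - 40) ds = 32/3, giving area 32/3.
On [-2, 5] the curve lies below the axis; ∫[-2,5] (s**3 + s**2 - 22*s - 40) ds = -3773/12, giving area 3773/12.
Total area = 32/3 + 3773/12 = 3901/12.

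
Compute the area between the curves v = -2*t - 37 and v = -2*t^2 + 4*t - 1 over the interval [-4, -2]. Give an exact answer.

18

The difference (-2*t - 37) - (-2*t^2 + 4*t - 1) = 2*t^2 - 6*t - 36 changes sign at t = -3 inside [-4, -2], so split the integral there.
∫[-4,-3] (2*t^2 - 6*t - 36) dt = 29/3.
∫[-3,-2] (2*t^2 - 6*t - 36) dt = -25/3; the area of that piece is 25/3.
Total area = 29/3 + 25/3 = 18.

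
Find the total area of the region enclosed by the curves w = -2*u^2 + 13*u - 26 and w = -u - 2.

Set the curves equal: -2*u^2 + 13*u - 26 = -u - 2, so -2*u^2 + 14*u - 24 = 0, which factors as -2*(u - 4)*(u - 3) = 0. The curves meet at u = 3, 4.
On [3, 4], w = -2*u^2 + 13*u - 26 is on top; that piece has area ∫[3,4] (-2*u^2 + 14*u - 24) du = 1/3.

1/3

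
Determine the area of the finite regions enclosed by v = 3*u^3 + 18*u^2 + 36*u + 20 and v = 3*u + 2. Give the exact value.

Set the curves equal: 3*u^3 + 18*u^2 + 36*u + 20 = 3*u + 2, so 3*u^3 + 18*u^2 + 33*u + 18 = 0, which factors as 3*(u + 1)*(u + 2)*(u + 3) = 0. The curves meet at u = -3, -2, -1.
On [-3, -2], v = 3*u^3 + 18*u^2 + 36*u + 20 is on top; that piece has area ∫[-3,-2] (3*u^3 + 18*u^2 + 33*u + 18) du = 3/4.
On [-2, -1], v = 3*u + 2 is on top; that piece has area ∫[-2,-1] (-(3*u^3 + 18*u^2 + 33*u + 18)) du = 3/4.
Total enclosed area = 3/4 + 3/4 = 3/2.

3/2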